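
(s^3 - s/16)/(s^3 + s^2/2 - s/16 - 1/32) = 2*s/(2*s + 1)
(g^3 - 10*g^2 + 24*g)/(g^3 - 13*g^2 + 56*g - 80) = g*(g - 6)/(g^2 - 9*g + 20)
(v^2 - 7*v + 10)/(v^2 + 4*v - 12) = (v - 5)/(v + 6)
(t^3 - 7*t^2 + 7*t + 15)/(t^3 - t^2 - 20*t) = (t^2 - 2*t - 3)/(t*(t + 4))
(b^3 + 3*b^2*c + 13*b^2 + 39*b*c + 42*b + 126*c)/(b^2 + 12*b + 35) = (b^2 + 3*b*c + 6*b + 18*c)/(b + 5)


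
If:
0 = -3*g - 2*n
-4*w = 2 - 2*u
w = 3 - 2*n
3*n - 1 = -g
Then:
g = -2/7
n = 3/7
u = 37/7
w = 15/7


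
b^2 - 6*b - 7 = (b - 7)*(b + 1)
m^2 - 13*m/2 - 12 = (m - 8)*(m + 3/2)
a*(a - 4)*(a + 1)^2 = a^4 - 2*a^3 - 7*a^2 - 4*a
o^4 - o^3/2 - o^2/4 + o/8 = o*(o - 1/2)^2*(o + 1/2)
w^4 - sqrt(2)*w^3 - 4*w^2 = w^2*(w - 2*sqrt(2))*(w + sqrt(2))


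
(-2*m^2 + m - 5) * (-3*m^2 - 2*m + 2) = 6*m^4 + m^3 + 9*m^2 + 12*m - 10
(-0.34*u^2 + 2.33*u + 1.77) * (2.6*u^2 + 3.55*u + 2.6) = -0.884*u^4 + 4.851*u^3 + 11.9895*u^2 + 12.3415*u + 4.602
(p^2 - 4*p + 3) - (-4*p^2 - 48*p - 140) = 5*p^2 + 44*p + 143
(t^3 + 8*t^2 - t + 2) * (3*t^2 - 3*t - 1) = 3*t^5 + 21*t^4 - 28*t^3 + t^2 - 5*t - 2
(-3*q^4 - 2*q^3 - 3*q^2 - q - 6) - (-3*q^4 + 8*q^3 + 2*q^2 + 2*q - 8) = -10*q^3 - 5*q^2 - 3*q + 2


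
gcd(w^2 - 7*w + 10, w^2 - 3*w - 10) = w - 5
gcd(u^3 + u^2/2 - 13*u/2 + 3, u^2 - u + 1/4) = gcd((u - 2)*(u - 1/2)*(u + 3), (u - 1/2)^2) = u - 1/2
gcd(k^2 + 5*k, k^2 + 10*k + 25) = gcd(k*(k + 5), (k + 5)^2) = k + 5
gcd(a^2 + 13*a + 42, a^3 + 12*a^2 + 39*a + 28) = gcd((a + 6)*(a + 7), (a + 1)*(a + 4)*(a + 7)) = a + 7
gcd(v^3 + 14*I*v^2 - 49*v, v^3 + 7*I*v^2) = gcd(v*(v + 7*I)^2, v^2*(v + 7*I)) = v^2 + 7*I*v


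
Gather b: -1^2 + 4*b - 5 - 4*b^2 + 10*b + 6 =-4*b^2 + 14*b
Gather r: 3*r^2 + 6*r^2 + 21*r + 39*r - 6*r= 9*r^2 + 54*r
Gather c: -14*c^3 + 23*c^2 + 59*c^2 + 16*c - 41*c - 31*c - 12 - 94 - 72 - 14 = -14*c^3 + 82*c^2 - 56*c - 192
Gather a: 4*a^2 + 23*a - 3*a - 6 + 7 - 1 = 4*a^2 + 20*a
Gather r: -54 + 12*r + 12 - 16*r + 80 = 38 - 4*r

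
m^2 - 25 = (m - 5)*(m + 5)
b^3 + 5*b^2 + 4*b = b*(b + 1)*(b + 4)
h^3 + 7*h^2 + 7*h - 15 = (h - 1)*(h + 3)*(h + 5)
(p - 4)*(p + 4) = p^2 - 16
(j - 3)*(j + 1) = j^2 - 2*j - 3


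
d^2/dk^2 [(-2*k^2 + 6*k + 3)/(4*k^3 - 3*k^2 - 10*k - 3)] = 2*(-32*k^6 + 288*k^5 - 168*k^4 - 102*k^3 + 207*k^2 + 216*k + 75)/(64*k^9 - 144*k^8 - 372*k^7 + 549*k^6 + 1146*k^5 - 261*k^4 - 1432*k^3 - 981*k^2 - 270*k - 27)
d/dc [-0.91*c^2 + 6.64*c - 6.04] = 6.64 - 1.82*c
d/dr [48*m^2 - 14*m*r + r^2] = -14*m + 2*r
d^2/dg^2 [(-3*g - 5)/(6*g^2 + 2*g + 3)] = 4*(9*(3*g + 2)*(6*g^2 + 2*g + 3) - 2*(3*g + 5)*(6*g + 1)^2)/(6*g^2 + 2*g + 3)^3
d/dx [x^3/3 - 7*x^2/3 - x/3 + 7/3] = x^2 - 14*x/3 - 1/3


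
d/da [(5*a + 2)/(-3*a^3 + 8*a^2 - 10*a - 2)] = 2*(15*a^3 - 11*a^2 - 16*a + 5)/(9*a^6 - 48*a^5 + 124*a^4 - 148*a^3 + 68*a^2 + 40*a + 4)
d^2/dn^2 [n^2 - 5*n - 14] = 2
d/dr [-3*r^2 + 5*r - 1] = 5 - 6*r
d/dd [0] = 0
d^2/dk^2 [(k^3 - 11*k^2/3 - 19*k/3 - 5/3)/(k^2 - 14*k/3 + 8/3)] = 26*(-9*k^3 - 27*k^2 + 198*k - 284)/(27*k^6 - 378*k^5 + 1980*k^4 - 4760*k^3 + 5280*k^2 - 2688*k + 512)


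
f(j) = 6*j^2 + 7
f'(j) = 12*j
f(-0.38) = 7.87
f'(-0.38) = -4.56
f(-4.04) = 104.93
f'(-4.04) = -48.48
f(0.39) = 7.91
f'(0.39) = 4.68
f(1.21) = 15.78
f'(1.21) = 14.52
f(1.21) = 15.78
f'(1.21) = 14.52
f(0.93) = 12.19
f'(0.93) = 11.16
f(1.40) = 18.76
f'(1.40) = 16.80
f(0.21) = 7.26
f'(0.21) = 2.52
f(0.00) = 7.00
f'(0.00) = 0.00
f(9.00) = 493.00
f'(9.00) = 108.00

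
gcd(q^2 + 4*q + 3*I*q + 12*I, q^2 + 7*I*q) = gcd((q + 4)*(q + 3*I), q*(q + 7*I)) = 1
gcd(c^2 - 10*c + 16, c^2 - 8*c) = c - 8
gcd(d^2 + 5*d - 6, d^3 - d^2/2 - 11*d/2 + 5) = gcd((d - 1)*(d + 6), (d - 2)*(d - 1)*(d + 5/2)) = d - 1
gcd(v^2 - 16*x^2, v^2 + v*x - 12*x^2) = v + 4*x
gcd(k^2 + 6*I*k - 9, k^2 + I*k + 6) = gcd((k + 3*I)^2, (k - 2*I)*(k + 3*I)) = k + 3*I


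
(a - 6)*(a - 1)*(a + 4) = a^3 - 3*a^2 - 22*a + 24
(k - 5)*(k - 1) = k^2 - 6*k + 5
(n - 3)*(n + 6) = n^2 + 3*n - 18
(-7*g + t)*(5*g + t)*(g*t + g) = -35*g^3*t - 35*g^3 - 2*g^2*t^2 - 2*g^2*t + g*t^3 + g*t^2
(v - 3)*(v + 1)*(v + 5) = v^3 + 3*v^2 - 13*v - 15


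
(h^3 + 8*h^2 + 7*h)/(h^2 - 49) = h*(h + 1)/(h - 7)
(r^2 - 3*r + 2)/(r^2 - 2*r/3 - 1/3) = 3*(r - 2)/(3*r + 1)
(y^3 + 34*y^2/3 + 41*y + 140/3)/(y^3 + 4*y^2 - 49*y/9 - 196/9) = 3*(y + 5)/(3*y - 7)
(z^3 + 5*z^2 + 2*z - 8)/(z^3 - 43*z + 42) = (z^2 + 6*z + 8)/(z^2 + z - 42)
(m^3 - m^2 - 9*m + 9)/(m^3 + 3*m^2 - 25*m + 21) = (m + 3)/(m + 7)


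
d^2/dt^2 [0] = 0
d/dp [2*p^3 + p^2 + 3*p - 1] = 6*p^2 + 2*p + 3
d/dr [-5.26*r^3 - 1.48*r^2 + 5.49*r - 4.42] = -15.78*r^2 - 2.96*r + 5.49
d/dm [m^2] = 2*m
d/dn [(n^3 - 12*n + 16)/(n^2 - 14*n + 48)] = (n^4 - 28*n^3 + 156*n^2 - 32*n - 352)/(n^4 - 28*n^3 + 292*n^2 - 1344*n + 2304)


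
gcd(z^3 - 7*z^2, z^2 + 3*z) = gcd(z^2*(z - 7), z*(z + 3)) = z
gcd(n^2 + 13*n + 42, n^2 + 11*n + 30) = n + 6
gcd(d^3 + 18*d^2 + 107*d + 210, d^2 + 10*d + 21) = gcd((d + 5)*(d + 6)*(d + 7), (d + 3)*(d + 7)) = d + 7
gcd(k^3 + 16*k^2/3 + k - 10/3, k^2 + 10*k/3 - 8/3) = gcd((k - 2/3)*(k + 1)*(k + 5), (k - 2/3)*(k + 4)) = k - 2/3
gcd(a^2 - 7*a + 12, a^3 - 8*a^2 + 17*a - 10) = 1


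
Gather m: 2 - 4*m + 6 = 8 - 4*m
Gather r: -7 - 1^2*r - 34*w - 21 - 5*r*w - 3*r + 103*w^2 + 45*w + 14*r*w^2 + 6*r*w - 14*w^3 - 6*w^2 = r*(14*w^2 + w - 4) - 14*w^3 + 97*w^2 + 11*w - 28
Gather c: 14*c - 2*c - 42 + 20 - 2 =12*c - 24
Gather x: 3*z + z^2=z^2 + 3*z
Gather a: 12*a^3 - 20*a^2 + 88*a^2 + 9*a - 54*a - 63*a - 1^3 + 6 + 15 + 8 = 12*a^3 + 68*a^2 - 108*a + 28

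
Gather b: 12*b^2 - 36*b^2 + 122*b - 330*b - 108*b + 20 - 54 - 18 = -24*b^2 - 316*b - 52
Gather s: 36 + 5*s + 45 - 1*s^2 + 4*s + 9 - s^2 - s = -2*s^2 + 8*s + 90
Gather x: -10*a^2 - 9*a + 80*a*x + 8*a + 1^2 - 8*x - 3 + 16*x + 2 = -10*a^2 - a + x*(80*a + 8)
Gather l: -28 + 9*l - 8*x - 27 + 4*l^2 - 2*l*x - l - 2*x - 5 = 4*l^2 + l*(8 - 2*x) - 10*x - 60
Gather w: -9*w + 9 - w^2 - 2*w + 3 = -w^2 - 11*w + 12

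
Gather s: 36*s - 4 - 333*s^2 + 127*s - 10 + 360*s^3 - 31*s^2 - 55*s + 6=360*s^3 - 364*s^2 + 108*s - 8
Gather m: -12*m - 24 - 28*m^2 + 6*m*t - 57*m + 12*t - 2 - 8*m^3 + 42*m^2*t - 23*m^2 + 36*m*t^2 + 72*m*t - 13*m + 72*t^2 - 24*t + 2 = -8*m^3 + m^2*(42*t - 51) + m*(36*t^2 + 78*t - 82) + 72*t^2 - 12*t - 24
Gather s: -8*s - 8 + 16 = 8 - 8*s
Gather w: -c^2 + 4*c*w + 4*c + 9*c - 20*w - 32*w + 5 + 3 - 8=-c^2 + 13*c + w*(4*c - 52)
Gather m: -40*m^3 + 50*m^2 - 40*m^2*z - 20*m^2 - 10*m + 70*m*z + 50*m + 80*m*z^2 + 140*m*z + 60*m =-40*m^3 + m^2*(30 - 40*z) + m*(80*z^2 + 210*z + 100)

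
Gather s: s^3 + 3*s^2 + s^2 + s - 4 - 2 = s^3 + 4*s^2 + s - 6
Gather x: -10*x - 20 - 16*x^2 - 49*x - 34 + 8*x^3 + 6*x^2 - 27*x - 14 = 8*x^3 - 10*x^2 - 86*x - 68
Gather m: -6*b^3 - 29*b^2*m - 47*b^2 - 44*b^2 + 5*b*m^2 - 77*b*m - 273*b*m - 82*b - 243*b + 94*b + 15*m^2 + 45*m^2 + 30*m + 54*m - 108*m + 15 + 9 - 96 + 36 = -6*b^3 - 91*b^2 - 231*b + m^2*(5*b + 60) + m*(-29*b^2 - 350*b - 24) - 36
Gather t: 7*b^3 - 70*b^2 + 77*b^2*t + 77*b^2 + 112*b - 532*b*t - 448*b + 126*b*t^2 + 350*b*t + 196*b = 7*b^3 + 7*b^2 + 126*b*t^2 - 140*b + t*(77*b^2 - 182*b)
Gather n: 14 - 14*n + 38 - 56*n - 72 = -70*n - 20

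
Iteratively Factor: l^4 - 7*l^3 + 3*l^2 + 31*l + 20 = (l + 1)*(l^3 - 8*l^2 + 11*l + 20) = (l - 4)*(l + 1)*(l^2 - 4*l - 5) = (l - 5)*(l - 4)*(l + 1)*(l + 1)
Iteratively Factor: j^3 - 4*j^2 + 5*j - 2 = (j - 1)*(j^2 - 3*j + 2) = (j - 2)*(j - 1)*(j - 1)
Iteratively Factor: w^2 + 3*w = (w)*(w + 3)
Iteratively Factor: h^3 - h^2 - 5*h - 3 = (h + 1)*(h^2 - 2*h - 3) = (h + 1)^2*(h - 3)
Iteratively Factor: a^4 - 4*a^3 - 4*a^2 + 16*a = (a - 2)*(a^3 - 2*a^2 - 8*a) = (a - 4)*(a - 2)*(a^2 + 2*a) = a*(a - 4)*(a - 2)*(a + 2)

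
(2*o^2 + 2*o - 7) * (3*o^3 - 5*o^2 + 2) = 6*o^5 - 4*o^4 - 31*o^3 + 39*o^2 + 4*o - 14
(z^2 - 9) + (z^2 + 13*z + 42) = 2*z^2 + 13*z + 33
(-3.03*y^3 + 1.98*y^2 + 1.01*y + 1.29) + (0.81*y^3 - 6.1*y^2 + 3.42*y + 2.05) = -2.22*y^3 - 4.12*y^2 + 4.43*y + 3.34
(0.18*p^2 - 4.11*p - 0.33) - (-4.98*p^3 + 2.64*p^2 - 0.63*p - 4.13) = 4.98*p^3 - 2.46*p^2 - 3.48*p + 3.8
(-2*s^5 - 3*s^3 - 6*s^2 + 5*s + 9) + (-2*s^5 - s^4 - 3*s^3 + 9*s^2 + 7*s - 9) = -4*s^5 - s^4 - 6*s^3 + 3*s^2 + 12*s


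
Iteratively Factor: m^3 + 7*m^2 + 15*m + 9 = (m + 1)*(m^2 + 6*m + 9) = (m + 1)*(m + 3)*(m + 3)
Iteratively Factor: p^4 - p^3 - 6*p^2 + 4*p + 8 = (p + 1)*(p^3 - 2*p^2 - 4*p + 8) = (p - 2)*(p + 1)*(p^2 - 4) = (p - 2)^2*(p + 1)*(p + 2)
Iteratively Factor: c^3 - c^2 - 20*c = (c - 5)*(c^2 + 4*c) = c*(c - 5)*(c + 4)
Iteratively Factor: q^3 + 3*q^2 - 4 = (q - 1)*(q^2 + 4*q + 4) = (q - 1)*(q + 2)*(q + 2)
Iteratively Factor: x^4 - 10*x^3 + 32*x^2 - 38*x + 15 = (x - 1)*(x^3 - 9*x^2 + 23*x - 15) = (x - 5)*(x - 1)*(x^2 - 4*x + 3) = (x - 5)*(x - 1)^2*(x - 3)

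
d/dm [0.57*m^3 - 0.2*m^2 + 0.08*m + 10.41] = 1.71*m^2 - 0.4*m + 0.08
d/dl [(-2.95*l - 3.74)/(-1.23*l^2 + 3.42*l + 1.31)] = (-3.6285*l^2 - 9.2004*l + 8.9263)/(1.5129*l^4 - 8.4132*l^3 + 8.4738*l^2 + 8.9604*l + 1.7161)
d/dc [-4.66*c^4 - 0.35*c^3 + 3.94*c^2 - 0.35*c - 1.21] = -18.64*c^3 - 1.05*c^2 + 7.88*c - 0.35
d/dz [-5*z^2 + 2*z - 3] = 2 - 10*z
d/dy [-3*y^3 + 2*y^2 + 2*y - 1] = -9*y^2 + 4*y + 2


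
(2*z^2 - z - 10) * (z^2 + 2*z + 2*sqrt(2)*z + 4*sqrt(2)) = 2*z^4 + 3*z^3 + 4*sqrt(2)*z^3 - 12*z^2 + 6*sqrt(2)*z^2 - 24*sqrt(2)*z - 20*z - 40*sqrt(2)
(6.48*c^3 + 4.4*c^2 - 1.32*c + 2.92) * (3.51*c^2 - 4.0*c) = 22.7448*c^5 - 10.476*c^4 - 22.2332*c^3 + 15.5292*c^2 - 11.68*c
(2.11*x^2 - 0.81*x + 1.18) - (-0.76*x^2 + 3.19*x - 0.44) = 2.87*x^2 - 4.0*x + 1.62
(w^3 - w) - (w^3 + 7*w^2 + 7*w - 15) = -7*w^2 - 8*w + 15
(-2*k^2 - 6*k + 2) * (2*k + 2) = -4*k^3 - 16*k^2 - 8*k + 4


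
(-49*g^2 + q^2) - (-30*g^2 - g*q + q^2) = -19*g^2 + g*q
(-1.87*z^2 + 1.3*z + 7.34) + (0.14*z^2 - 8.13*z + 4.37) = -1.73*z^2 - 6.83*z + 11.71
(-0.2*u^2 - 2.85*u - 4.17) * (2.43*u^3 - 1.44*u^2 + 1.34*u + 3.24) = -0.486*u^5 - 6.6375*u^4 - 6.2971*u^3 + 1.5378*u^2 - 14.8218*u - 13.5108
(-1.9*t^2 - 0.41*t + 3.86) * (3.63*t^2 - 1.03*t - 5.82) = -6.897*t^4 + 0.4687*t^3 + 25.4921*t^2 - 1.5896*t - 22.4652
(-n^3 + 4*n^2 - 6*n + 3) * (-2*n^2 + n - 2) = 2*n^5 - 9*n^4 + 18*n^3 - 20*n^2 + 15*n - 6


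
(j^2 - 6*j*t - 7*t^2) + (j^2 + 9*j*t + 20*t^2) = 2*j^2 + 3*j*t + 13*t^2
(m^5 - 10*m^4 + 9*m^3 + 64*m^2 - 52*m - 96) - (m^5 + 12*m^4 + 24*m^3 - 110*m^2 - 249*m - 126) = -22*m^4 - 15*m^3 + 174*m^2 + 197*m + 30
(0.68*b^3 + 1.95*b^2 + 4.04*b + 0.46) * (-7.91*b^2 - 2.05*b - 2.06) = -5.3788*b^5 - 16.8185*b^4 - 37.3547*b^3 - 15.9376*b^2 - 9.2654*b - 0.9476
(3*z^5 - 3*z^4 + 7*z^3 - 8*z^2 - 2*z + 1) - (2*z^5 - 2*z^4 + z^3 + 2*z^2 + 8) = z^5 - z^4 + 6*z^3 - 10*z^2 - 2*z - 7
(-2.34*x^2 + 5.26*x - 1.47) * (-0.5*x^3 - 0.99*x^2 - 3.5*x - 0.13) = 1.17*x^5 - 0.3134*x^4 + 3.7176*x^3 - 16.6505*x^2 + 4.4612*x + 0.1911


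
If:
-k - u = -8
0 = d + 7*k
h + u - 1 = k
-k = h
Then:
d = -49/3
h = -7/3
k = 7/3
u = 17/3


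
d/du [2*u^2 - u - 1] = 4*u - 1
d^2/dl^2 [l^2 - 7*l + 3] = 2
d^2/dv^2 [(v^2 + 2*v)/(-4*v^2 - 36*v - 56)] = 7/(2*(v^3 + 21*v^2 + 147*v + 343))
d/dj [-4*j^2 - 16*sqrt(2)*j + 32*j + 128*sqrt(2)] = -8*j - 16*sqrt(2) + 32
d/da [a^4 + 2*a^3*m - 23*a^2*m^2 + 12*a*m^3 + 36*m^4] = 4*a^3 + 6*a^2*m - 46*a*m^2 + 12*m^3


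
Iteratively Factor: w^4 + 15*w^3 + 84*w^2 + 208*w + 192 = (w + 4)*(w^3 + 11*w^2 + 40*w + 48) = (w + 4)^2*(w^2 + 7*w + 12) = (w + 4)^3*(w + 3)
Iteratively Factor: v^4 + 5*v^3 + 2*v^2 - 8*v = (v + 2)*(v^3 + 3*v^2 - 4*v) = (v - 1)*(v + 2)*(v^2 + 4*v) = v*(v - 1)*(v + 2)*(v + 4)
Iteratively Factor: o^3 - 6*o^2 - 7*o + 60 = (o - 4)*(o^2 - 2*o - 15) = (o - 5)*(o - 4)*(o + 3)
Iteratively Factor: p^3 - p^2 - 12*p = (p + 3)*(p^2 - 4*p) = (p - 4)*(p + 3)*(p)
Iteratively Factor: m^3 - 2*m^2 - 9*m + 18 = (m + 3)*(m^2 - 5*m + 6) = (m - 2)*(m + 3)*(m - 3)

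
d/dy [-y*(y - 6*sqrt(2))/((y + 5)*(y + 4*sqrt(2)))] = (y*(y + 5)*(y - 6*sqrt(2)) + y*(y - 6*sqrt(2))*(y + 4*sqrt(2)) + 2*(-y + 3*sqrt(2))*(y + 5)*(y + 4*sqrt(2)))/((y + 5)^2*(y + 4*sqrt(2))^2)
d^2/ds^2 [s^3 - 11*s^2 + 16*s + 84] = 6*s - 22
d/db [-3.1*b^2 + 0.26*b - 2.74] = 0.26 - 6.2*b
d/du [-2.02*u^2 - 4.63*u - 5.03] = -4.04*u - 4.63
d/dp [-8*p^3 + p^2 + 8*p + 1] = -24*p^2 + 2*p + 8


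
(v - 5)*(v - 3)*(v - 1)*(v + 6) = v^4 - 3*v^3 - 31*v^2 + 123*v - 90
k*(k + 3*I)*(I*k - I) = I*k^3 - 3*k^2 - I*k^2 + 3*k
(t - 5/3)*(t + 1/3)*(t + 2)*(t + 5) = t^4 + 17*t^3/3 + t^2/9 - 155*t/9 - 50/9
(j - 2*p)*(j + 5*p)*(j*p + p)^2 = j^4*p^2 + 3*j^3*p^3 + 2*j^3*p^2 - 10*j^2*p^4 + 6*j^2*p^3 + j^2*p^2 - 20*j*p^4 + 3*j*p^3 - 10*p^4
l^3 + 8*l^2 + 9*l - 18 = (l - 1)*(l + 3)*(l + 6)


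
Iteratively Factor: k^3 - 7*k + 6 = (k - 2)*(k^2 + 2*k - 3) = (k - 2)*(k - 1)*(k + 3)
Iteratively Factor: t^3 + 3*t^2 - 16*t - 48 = (t - 4)*(t^2 + 7*t + 12) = (t - 4)*(t + 3)*(t + 4)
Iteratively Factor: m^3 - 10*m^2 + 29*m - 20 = (m - 5)*(m^2 - 5*m + 4) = (m - 5)*(m - 1)*(m - 4)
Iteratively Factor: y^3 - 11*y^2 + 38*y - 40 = (y - 2)*(y^2 - 9*y + 20) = (y - 5)*(y - 2)*(y - 4)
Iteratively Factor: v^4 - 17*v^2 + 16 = (v + 4)*(v^3 - 4*v^2 - v + 4) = (v - 1)*(v + 4)*(v^2 - 3*v - 4) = (v - 1)*(v + 1)*(v + 4)*(v - 4)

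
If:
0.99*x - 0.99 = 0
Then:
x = 1.00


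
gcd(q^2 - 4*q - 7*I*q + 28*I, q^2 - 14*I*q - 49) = q - 7*I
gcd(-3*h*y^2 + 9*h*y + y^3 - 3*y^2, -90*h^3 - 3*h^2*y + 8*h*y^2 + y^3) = -3*h + y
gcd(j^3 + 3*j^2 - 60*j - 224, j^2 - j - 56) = j^2 - j - 56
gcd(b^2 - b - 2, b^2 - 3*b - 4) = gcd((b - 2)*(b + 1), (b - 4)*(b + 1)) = b + 1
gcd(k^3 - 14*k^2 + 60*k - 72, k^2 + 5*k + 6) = 1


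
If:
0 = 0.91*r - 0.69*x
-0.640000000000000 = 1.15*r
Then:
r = -0.56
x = -0.73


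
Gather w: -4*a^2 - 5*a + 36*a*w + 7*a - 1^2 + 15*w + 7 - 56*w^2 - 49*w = -4*a^2 + 2*a - 56*w^2 + w*(36*a - 34) + 6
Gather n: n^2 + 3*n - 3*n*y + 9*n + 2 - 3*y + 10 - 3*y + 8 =n^2 + n*(12 - 3*y) - 6*y + 20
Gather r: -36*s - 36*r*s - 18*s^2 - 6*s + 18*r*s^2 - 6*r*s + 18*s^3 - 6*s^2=r*(18*s^2 - 42*s) + 18*s^3 - 24*s^2 - 42*s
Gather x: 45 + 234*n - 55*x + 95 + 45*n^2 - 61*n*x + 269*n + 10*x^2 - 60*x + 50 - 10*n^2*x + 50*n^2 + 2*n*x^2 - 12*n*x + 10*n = 95*n^2 + 513*n + x^2*(2*n + 10) + x*(-10*n^2 - 73*n - 115) + 190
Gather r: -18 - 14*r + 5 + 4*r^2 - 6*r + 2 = 4*r^2 - 20*r - 11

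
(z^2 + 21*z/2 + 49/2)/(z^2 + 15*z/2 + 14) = (z + 7)/(z + 4)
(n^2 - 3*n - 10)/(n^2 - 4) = (n - 5)/(n - 2)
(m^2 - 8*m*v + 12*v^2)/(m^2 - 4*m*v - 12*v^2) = (m - 2*v)/(m + 2*v)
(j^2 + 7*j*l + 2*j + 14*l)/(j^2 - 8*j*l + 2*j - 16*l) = (j + 7*l)/(j - 8*l)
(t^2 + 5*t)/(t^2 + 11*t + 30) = t/(t + 6)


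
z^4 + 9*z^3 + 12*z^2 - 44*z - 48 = (z - 2)*(z + 1)*(z + 4)*(z + 6)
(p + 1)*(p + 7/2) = p^2 + 9*p/2 + 7/2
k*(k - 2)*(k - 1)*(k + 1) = k^4 - 2*k^3 - k^2 + 2*k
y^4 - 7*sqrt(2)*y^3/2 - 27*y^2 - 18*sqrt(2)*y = y*(y - 6*sqrt(2))*(y + sqrt(2))*(y + 3*sqrt(2)/2)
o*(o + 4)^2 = o^3 + 8*o^2 + 16*o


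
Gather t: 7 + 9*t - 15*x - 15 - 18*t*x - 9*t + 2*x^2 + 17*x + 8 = -18*t*x + 2*x^2 + 2*x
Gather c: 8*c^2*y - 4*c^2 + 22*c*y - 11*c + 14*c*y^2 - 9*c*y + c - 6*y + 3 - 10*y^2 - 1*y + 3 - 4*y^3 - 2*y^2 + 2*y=c^2*(8*y - 4) + c*(14*y^2 + 13*y - 10) - 4*y^3 - 12*y^2 - 5*y + 6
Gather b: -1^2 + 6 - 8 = -3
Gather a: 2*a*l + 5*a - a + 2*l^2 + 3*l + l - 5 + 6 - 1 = a*(2*l + 4) + 2*l^2 + 4*l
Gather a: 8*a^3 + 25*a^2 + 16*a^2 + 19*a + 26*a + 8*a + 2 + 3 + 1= 8*a^3 + 41*a^2 + 53*a + 6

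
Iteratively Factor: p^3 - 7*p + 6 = (p + 3)*(p^2 - 3*p + 2) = (p - 2)*(p + 3)*(p - 1)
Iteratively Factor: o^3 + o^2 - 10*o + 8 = (o + 4)*(o^2 - 3*o + 2) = (o - 2)*(o + 4)*(o - 1)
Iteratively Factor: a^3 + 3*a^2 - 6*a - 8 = (a - 2)*(a^2 + 5*a + 4) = (a - 2)*(a + 4)*(a + 1)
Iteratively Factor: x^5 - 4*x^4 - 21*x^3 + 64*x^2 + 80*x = (x + 4)*(x^4 - 8*x^3 + 11*x^2 + 20*x) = (x + 1)*(x + 4)*(x^3 - 9*x^2 + 20*x) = (x - 4)*(x + 1)*(x + 4)*(x^2 - 5*x) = (x - 5)*(x - 4)*(x + 1)*(x + 4)*(x)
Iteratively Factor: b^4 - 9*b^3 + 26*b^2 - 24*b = (b - 3)*(b^3 - 6*b^2 + 8*b) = (b - 4)*(b - 3)*(b^2 - 2*b) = b*(b - 4)*(b - 3)*(b - 2)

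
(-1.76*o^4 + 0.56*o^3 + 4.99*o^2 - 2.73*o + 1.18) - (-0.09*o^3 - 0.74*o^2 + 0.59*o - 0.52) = -1.76*o^4 + 0.65*o^3 + 5.73*o^2 - 3.32*o + 1.7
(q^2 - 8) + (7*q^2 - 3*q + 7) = 8*q^2 - 3*q - 1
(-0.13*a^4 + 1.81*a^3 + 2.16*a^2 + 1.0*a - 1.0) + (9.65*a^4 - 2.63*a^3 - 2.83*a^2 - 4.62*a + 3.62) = 9.52*a^4 - 0.82*a^3 - 0.67*a^2 - 3.62*a + 2.62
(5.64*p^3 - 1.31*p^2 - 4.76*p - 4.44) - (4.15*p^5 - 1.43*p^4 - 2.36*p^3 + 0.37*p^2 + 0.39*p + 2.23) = -4.15*p^5 + 1.43*p^4 + 8.0*p^3 - 1.68*p^2 - 5.15*p - 6.67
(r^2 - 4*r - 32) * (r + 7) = r^3 + 3*r^2 - 60*r - 224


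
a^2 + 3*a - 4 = (a - 1)*(a + 4)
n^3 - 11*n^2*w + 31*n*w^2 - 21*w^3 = (n - 7*w)*(n - 3*w)*(n - w)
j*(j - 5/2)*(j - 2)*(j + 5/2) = j^4 - 2*j^3 - 25*j^2/4 + 25*j/2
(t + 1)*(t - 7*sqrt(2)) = t^2 - 7*sqrt(2)*t + t - 7*sqrt(2)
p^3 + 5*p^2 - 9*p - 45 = (p - 3)*(p + 3)*(p + 5)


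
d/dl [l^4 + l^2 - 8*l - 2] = 4*l^3 + 2*l - 8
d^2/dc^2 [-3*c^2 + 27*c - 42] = -6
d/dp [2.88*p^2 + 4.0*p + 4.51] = 5.76*p + 4.0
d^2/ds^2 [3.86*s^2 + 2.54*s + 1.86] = 7.72000000000000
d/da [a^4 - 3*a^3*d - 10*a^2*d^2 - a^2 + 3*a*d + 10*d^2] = 4*a^3 - 9*a^2*d - 20*a*d^2 - 2*a + 3*d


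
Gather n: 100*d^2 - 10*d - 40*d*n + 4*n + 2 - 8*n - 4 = 100*d^2 - 10*d + n*(-40*d - 4) - 2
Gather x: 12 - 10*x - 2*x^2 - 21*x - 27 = -2*x^2 - 31*x - 15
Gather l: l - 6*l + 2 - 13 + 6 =-5*l - 5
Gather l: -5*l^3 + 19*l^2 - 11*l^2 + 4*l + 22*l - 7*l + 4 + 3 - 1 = -5*l^3 + 8*l^2 + 19*l + 6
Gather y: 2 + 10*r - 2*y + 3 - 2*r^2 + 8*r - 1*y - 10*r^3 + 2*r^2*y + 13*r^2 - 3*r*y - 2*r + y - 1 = -10*r^3 + 11*r^2 + 16*r + y*(2*r^2 - 3*r - 2) + 4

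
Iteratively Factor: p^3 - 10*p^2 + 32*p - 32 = (p - 2)*(p^2 - 8*p + 16) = (p - 4)*(p - 2)*(p - 4)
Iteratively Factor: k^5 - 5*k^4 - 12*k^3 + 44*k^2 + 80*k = (k + 2)*(k^4 - 7*k^3 + 2*k^2 + 40*k) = (k - 5)*(k + 2)*(k^3 - 2*k^2 - 8*k) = (k - 5)*(k - 4)*(k + 2)*(k^2 + 2*k) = (k - 5)*(k - 4)*(k + 2)^2*(k)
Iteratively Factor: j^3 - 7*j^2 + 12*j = (j)*(j^2 - 7*j + 12) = j*(j - 4)*(j - 3)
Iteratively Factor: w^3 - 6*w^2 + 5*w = (w - 5)*(w^2 - w) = w*(w - 5)*(w - 1)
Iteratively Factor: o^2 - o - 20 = (o + 4)*(o - 5)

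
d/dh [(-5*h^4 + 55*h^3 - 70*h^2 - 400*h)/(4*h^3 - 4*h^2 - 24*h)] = 5*(-h^2 + 6*h + 1)/(4*(h^2 - 6*h + 9))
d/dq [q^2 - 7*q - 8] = 2*q - 7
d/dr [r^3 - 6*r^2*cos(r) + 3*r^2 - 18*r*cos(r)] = 6*r^2*sin(r) + 3*r^2 + 18*r*sin(r) - 12*r*cos(r) + 6*r - 18*cos(r)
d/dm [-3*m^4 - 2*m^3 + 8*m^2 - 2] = 2*m*(-6*m^2 - 3*m + 8)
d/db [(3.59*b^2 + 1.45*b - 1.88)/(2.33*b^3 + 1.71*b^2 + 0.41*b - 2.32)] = (-8.3647*b^4 - 6.757*b^3 + 12.1336*b^2 - 10.228*b - 2.5932)/(5.4289*b^6 + 7.9686*b^5 + 4.8347*b^4 - 9.409*b^3 - 7.7663*b^2 - 1.9024*b + 5.3824)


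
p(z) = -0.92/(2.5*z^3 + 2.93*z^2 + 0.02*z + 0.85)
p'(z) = -0.92*(-7.5*z^2 - 5.86*z - 0.02)/(2.5*z^3 + 2.93*z^2 + 0.02*z + 0.85)^2 = (6.9*z^2 + 5.3912*z + 0.0184)/(2.5*z^3 + 2.93*z^2 + 0.02*z + 0.85)^2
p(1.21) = -0.10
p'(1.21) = 0.18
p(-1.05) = -0.79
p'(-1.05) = 1.45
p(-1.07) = -0.82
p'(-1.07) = 1.71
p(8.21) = -0.00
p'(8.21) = 0.00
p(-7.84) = 0.00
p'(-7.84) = 0.00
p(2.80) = -0.01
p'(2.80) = 0.01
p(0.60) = -0.37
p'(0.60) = 0.95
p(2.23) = -0.02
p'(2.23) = 0.02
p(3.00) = -0.01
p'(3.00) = 0.01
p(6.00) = -0.00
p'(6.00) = 0.00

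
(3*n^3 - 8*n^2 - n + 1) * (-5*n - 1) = -15*n^4 + 37*n^3 + 13*n^2 - 4*n - 1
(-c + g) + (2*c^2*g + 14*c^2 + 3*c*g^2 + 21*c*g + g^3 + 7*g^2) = 2*c^2*g + 14*c^2 + 3*c*g^2 + 21*c*g - c + g^3 + 7*g^2 + g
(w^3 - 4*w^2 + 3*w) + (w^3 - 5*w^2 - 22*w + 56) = 2*w^3 - 9*w^2 - 19*w + 56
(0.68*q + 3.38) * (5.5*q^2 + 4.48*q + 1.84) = 3.74*q^3 + 21.6364*q^2 + 16.3936*q + 6.2192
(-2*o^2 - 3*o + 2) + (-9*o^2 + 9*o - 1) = -11*o^2 + 6*o + 1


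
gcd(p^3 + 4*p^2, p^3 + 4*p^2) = p^3 + 4*p^2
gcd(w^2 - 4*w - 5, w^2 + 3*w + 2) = w + 1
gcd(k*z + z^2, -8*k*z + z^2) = z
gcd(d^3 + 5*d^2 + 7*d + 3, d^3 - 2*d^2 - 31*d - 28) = d + 1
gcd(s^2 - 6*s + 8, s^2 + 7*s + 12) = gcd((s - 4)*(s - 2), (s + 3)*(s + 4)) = 1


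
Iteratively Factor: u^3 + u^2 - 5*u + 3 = (u + 3)*(u^2 - 2*u + 1) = (u - 1)*(u + 3)*(u - 1)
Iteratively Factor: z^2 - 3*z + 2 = (z - 1)*(z - 2)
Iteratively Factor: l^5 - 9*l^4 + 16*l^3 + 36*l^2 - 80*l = (l)*(l^4 - 9*l^3 + 16*l^2 + 36*l - 80) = l*(l + 2)*(l^3 - 11*l^2 + 38*l - 40) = l*(l - 4)*(l + 2)*(l^2 - 7*l + 10) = l*(l - 5)*(l - 4)*(l + 2)*(l - 2)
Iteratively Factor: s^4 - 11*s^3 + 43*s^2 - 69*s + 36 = (s - 3)*(s^3 - 8*s^2 + 19*s - 12) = (s - 4)*(s - 3)*(s^2 - 4*s + 3) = (s - 4)*(s - 3)^2*(s - 1)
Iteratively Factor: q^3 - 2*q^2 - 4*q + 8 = (q - 2)*(q^2 - 4) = (q - 2)*(q + 2)*(q - 2)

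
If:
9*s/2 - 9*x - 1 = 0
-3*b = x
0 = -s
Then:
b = 1/27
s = 0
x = -1/9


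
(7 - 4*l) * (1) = 7 - 4*l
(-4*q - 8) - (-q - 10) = 2 - 3*q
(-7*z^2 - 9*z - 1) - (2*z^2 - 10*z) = -9*z^2 + z - 1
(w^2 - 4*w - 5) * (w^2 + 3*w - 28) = w^4 - w^3 - 45*w^2 + 97*w + 140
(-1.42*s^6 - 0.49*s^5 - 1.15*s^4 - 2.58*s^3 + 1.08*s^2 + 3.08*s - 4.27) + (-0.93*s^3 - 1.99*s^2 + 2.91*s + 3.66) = -1.42*s^6 - 0.49*s^5 - 1.15*s^4 - 3.51*s^3 - 0.91*s^2 + 5.99*s - 0.609999999999999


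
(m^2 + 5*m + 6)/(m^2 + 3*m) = (m + 2)/m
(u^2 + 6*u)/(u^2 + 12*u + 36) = u/(u + 6)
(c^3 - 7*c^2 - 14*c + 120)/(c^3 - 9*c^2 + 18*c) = (c^2 - c - 20)/(c*(c - 3))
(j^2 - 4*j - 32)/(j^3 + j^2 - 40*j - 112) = (j - 8)/(j^2 - 3*j - 28)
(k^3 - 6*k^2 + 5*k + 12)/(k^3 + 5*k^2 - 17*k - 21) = (k - 4)/(k + 7)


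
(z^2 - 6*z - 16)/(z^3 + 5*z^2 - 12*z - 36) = (z - 8)/(z^2 + 3*z - 18)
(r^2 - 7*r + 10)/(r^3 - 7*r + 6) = (r - 5)/(r^2 + 2*r - 3)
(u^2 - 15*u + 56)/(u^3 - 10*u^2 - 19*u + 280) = 1/(u + 5)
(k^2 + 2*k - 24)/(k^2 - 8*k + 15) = (k^2 + 2*k - 24)/(k^2 - 8*k + 15)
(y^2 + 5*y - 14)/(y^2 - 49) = (y - 2)/(y - 7)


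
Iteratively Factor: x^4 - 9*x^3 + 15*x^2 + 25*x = (x)*(x^3 - 9*x^2 + 15*x + 25) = x*(x - 5)*(x^2 - 4*x - 5) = x*(x - 5)^2*(x + 1)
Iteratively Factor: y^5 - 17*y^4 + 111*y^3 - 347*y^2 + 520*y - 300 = (y - 5)*(y^4 - 12*y^3 + 51*y^2 - 92*y + 60) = (y - 5)*(y - 3)*(y^3 - 9*y^2 + 24*y - 20) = (y - 5)^2*(y - 3)*(y^2 - 4*y + 4) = (y - 5)^2*(y - 3)*(y - 2)*(y - 2)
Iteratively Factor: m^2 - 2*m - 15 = (m - 5)*(m + 3)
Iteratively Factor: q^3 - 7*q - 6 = (q + 2)*(q^2 - 2*q - 3) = (q - 3)*(q + 2)*(q + 1)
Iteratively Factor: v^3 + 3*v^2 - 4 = (v - 1)*(v^2 + 4*v + 4) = (v - 1)*(v + 2)*(v + 2)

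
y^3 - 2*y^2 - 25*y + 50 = (y - 5)*(y - 2)*(y + 5)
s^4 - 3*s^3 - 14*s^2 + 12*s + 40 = (s - 5)*(s - 2)*(s + 2)^2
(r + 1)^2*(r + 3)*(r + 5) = r^4 + 10*r^3 + 32*r^2 + 38*r + 15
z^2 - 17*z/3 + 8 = (z - 3)*(z - 8/3)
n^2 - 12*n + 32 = (n - 8)*(n - 4)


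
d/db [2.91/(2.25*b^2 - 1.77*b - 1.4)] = (5.1507 - 13.095*b)/(-2.25*b^2 + 1.77*b + 1.4)^2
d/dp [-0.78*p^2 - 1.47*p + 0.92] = -1.56*p - 1.47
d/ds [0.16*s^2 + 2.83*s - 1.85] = 0.32*s + 2.83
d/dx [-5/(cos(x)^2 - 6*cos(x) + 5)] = 10*(3 - cos(x))*sin(x)/(cos(x)^2 - 6*cos(x) + 5)^2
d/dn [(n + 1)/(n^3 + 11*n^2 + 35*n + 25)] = -2/(n^3 + 15*n^2 + 75*n + 125)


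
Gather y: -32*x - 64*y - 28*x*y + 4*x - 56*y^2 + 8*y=-28*x - 56*y^2 + y*(-28*x - 56)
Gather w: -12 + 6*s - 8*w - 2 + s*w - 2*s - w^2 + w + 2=4*s - w^2 + w*(s - 7) - 12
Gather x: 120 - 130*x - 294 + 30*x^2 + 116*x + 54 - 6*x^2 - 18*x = 24*x^2 - 32*x - 120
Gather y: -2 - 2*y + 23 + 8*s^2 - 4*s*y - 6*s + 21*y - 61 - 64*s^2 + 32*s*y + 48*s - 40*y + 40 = -56*s^2 + 42*s + y*(28*s - 21)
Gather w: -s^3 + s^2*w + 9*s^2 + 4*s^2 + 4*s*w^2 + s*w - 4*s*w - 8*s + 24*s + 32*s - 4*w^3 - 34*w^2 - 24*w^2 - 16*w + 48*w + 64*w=-s^3 + 13*s^2 + 48*s - 4*w^3 + w^2*(4*s - 58) + w*(s^2 - 3*s + 96)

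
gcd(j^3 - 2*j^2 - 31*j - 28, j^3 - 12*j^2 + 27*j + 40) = j + 1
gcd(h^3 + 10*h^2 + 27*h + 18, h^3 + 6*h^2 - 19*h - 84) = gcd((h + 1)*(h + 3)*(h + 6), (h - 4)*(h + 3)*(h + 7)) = h + 3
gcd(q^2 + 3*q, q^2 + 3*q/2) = q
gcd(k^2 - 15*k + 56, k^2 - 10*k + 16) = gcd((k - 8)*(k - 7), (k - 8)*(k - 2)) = k - 8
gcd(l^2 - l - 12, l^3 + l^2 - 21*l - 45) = l + 3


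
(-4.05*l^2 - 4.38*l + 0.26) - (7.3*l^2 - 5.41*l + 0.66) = -11.35*l^2 + 1.03*l - 0.4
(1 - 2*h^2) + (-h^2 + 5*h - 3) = -3*h^2 + 5*h - 2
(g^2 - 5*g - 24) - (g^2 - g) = -4*g - 24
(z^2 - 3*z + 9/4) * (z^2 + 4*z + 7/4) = z^4 + z^3 - 8*z^2 + 15*z/4 + 63/16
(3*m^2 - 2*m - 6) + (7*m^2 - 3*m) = 10*m^2 - 5*m - 6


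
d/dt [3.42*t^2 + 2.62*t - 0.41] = 6.84*t + 2.62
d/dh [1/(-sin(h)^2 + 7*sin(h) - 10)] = (2*sin(h) - 7)*cos(h)/(sin(h)^2 - 7*sin(h) + 10)^2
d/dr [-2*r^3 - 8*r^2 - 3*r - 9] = -6*r^2 - 16*r - 3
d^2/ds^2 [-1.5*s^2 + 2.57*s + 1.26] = -3.00000000000000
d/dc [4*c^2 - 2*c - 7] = 8*c - 2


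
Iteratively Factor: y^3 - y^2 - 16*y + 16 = (y - 4)*(y^2 + 3*y - 4) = (y - 4)*(y + 4)*(y - 1)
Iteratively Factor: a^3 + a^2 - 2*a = (a)*(a^2 + a - 2) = a*(a + 2)*(a - 1)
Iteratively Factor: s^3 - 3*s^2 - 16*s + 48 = (s + 4)*(s^2 - 7*s + 12) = (s - 4)*(s + 4)*(s - 3)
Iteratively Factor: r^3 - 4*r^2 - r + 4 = (r + 1)*(r^2 - 5*r + 4) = (r - 1)*(r + 1)*(r - 4)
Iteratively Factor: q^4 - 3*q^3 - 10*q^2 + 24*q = (q - 4)*(q^3 + q^2 - 6*q) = (q - 4)*(q - 2)*(q^2 + 3*q) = (q - 4)*(q - 2)*(q + 3)*(q)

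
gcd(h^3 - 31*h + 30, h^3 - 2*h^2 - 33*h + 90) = h^2 + h - 30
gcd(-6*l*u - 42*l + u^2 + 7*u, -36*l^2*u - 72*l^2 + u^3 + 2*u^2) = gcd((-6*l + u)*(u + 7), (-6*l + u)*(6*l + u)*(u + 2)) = -6*l + u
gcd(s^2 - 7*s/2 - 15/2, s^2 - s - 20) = s - 5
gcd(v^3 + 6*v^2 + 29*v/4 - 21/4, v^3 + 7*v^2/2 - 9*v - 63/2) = v^2 + 13*v/2 + 21/2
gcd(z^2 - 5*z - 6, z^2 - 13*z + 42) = z - 6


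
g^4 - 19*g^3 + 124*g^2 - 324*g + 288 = (g - 8)*(g - 6)*(g - 3)*(g - 2)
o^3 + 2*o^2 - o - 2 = (o - 1)*(o + 1)*(o + 2)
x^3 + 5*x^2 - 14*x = x*(x - 2)*(x + 7)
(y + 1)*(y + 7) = y^2 + 8*y + 7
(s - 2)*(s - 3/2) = s^2 - 7*s/2 + 3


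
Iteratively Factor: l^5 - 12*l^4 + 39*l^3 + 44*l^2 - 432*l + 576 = (l + 3)*(l^4 - 15*l^3 + 84*l^2 - 208*l + 192) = (l - 4)*(l + 3)*(l^3 - 11*l^2 + 40*l - 48) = (l - 4)*(l - 3)*(l + 3)*(l^2 - 8*l + 16) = (l - 4)^2*(l - 3)*(l + 3)*(l - 4)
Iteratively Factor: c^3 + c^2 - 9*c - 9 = (c - 3)*(c^2 + 4*c + 3) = (c - 3)*(c + 3)*(c + 1)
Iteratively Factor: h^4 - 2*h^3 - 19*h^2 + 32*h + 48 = (h - 3)*(h^3 + h^2 - 16*h - 16) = (h - 3)*(h + 4)*(h^2 - 3*h - 4) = (h - 4)*(h - 3)*(h + 4)*(h + 1)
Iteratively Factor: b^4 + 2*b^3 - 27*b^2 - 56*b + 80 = (b - 1)*(b^3 + 3*b^2 - 24*b - 80) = (b - 5)*(b - 1)*(b^2 + 8*b + 16) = (b - 5)*(b - 1)*(b + 4)*(b + 4)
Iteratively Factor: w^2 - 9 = (w + 3)*(w - 3)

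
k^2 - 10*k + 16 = (k - 8)*(k - 2)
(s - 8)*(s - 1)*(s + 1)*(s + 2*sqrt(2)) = s^4 - 8*s^3 + 2*sqrt(2)*s^3 - 16*sqrt(2)*s^2 - s^2 - 2*sqrt(2)*s + 8*s + 16*sqrt(2)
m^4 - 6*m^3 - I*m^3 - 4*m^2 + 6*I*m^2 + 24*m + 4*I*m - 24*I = (m - 6)*(m - 2)*(m + 2)*(m - I)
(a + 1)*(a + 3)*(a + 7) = a^3 + 11*a^2 + 31*a + 21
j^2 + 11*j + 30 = (j + 5)*(j + 6)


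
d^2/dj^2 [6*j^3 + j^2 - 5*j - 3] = 36*j + 2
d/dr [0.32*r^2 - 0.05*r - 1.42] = 0.64*r - 0.05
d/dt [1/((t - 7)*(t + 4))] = (3 - 2*t)/(t^4 - 6*t^3 - 47*t^2 + 168*t + 784)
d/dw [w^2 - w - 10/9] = 2*w - 1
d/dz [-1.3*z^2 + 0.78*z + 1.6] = 0.78 - 2.6*z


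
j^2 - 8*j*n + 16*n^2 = (j - 4*n)^2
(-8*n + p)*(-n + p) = 8*n^2 - 9*n*p + p^2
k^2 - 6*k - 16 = (k - 8)*(k + 2)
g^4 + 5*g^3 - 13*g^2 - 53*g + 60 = (g - 3)*(g - 1)*(g + 4)*(g + 5)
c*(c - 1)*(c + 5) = c^3 + 4*c^2 - 5*c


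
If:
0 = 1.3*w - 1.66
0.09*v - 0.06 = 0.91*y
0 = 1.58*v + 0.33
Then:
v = -0.21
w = 1.28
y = -0.09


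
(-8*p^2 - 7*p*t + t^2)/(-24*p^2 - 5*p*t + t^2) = (p + t)/(3*p + t)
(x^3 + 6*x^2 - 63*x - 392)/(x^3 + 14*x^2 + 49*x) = (x - 8)/x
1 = 1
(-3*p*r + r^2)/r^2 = (-3*p + r)/r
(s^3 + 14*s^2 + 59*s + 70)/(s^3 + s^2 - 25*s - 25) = (s^2 + 9*s + 14)/(s^2 - 4*s - 5)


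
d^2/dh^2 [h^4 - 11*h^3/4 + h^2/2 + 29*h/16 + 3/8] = 12*h^2 - 33*h/2 + 1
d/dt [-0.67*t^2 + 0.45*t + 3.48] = 0.45 - 1.34*t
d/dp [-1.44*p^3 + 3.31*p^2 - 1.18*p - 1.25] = -4.32*p^2 + 6.62*p - 1.18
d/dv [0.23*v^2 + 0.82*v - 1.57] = 0.46*v + 0.82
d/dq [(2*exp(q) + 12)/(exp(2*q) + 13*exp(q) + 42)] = -2*exp(q)/(exp(2*q) + 14*exp(q) + 49)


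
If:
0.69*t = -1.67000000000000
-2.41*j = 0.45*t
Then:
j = 0.45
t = -2.42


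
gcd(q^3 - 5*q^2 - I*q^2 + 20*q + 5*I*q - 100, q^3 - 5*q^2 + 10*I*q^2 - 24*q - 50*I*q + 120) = q^2 + q*(-5 + 4*I) - 20*I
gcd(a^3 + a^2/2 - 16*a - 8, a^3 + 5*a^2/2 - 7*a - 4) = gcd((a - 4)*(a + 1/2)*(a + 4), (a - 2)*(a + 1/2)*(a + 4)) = a^2 + 9*a/2 + 2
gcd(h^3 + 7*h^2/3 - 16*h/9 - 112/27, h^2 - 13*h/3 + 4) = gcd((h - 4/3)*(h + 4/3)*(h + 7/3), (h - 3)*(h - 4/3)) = h - 4/3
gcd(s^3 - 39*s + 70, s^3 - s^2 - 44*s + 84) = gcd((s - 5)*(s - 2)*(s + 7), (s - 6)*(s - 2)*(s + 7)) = s^2 + 5*s - 14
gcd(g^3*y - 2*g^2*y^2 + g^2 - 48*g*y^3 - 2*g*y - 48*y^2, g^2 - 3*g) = 1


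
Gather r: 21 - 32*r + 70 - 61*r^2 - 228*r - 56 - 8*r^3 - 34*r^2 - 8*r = -8*r^3 - 95*r^2 - 268*r + 35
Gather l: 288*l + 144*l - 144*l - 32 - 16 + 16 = 288*l - 32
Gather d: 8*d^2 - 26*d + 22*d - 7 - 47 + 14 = 8*d^2 - 4*d - 40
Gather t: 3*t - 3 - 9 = 3*t - 12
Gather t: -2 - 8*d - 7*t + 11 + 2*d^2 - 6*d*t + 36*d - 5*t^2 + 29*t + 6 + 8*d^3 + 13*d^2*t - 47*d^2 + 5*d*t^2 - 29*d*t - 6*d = 8*d^3 - 45*d^2 + 22*d + t^2*(5*d - 5) + t*(13*d^2 - 35*d + 22) + 15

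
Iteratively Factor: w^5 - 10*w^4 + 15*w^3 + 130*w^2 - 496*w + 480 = (w - 4)*(w^4 - 6*w^3 - 9*w^2 + 94*w - 120) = (w - 4)*(w + 4)*(w^3 - 10*w^2 + 31*w - 30) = (w - 4)*(w - 2)*(w + 4)*(w^2 - 8*w + 15) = (w - 5)*(w - 4)*(w - 2)*(w + 4)*(w - 3)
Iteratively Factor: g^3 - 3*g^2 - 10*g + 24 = (g - 4)*(g^2 + g - 6) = (g - 4)*(g + 3)*(g - 2)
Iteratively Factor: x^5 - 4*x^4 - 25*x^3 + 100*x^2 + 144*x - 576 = (x - 3)*(x^4 - x^3 - 28*x^2 + 16*x + 192) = (x - 4)*(x - 3)*(x^3 + 3*x^2 - 16*x - 48) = (x - 4)*(x - 3)*(x + 3)*(x^2 - 16) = (x - 4)^2*(x - 3)*(x + 3)*(x + 4)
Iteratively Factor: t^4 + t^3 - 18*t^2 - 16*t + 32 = (t - 1)*(t^3 + 2*t^2 - 16*t - 32) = (t - 4)*(t - 1)*(t^2 + 6*t + 8) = (t - 4)*(t - 1)*(t + 4)*(t + 2)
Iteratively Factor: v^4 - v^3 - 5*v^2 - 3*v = (v + 1)*(v^3 - 2*v^2 - 3*v) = (v - 3)*(v + 1)*(v^2 + v) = v*(v - 3)*(v + 1)*(v + 1)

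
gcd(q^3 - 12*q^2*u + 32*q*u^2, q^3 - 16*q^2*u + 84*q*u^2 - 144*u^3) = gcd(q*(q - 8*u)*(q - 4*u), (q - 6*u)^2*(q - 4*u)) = q - 4*u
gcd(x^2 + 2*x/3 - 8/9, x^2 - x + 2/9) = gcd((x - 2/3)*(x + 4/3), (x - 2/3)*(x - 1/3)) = x - 2/3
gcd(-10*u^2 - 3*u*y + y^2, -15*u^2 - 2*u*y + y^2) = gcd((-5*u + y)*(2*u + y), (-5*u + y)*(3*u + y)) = -5*u + y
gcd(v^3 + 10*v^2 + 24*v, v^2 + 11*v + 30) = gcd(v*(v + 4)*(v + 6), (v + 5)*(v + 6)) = v + 6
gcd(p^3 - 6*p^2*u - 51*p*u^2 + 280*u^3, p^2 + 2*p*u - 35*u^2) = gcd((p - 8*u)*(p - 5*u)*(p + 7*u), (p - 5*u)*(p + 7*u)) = p^2 + 2*p*u - 35*u^2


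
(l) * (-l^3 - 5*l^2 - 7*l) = -l^4 - 5*l^3 - 7*l^2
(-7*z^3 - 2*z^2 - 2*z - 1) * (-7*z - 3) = 49*z^4 + 35*z^3 + 20*z^2 + 13*z + 3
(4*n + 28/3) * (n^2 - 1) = 4*n^3 + 28*n^2/3 - 4*n - 28/3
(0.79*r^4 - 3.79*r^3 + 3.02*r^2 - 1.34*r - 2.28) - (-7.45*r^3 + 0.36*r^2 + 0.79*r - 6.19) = 0.79*r^4 + 3.66*r^3 + 2.66*r^2 - 2.13*r + 3.91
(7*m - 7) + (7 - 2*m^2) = -2*m^2 + 7*m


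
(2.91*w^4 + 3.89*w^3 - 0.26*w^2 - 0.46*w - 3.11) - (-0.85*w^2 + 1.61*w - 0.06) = 2.91*w^4 + 3.89*w^3 + 0.59*w^2 - 2.07*w - 3.05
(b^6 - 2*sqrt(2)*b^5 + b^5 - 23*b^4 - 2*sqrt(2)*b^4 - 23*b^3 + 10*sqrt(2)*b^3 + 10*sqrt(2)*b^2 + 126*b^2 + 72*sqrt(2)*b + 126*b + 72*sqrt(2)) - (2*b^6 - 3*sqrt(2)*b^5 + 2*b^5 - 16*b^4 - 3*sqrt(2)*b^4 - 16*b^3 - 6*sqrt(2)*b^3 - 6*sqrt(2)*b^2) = -b^6 - b^5 + sqrt(2)*b^5 - 7*b^4 + sqrt(2)*b^4 - 7*b^3 + 16*sqrt(2)*b^3 + 16*sqrt(2)*b^2 + 126*b^2 + 72*sqrt(2)*b + 126*b + 72*sqrt(2)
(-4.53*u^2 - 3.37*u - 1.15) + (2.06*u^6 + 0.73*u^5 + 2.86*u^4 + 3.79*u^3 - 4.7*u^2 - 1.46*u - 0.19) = 2.06*u^6 + 0.73*u^5 + 2.86*u^4 + 3.79*u^3 - 9.23*u^2 - 4.83*u - 1.34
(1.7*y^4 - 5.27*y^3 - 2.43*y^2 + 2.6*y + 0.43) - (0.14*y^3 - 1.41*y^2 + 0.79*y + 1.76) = 1.7*y^4 - 5.41*y^3 - 1.02*y^2 + 1.81*y - 1.33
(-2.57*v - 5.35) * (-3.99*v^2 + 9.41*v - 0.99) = 10.2543*v^3 - 2.8372*v^2 - 47.7992*v + 5.2965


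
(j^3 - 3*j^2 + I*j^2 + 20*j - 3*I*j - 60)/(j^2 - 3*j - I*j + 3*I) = (j^2 + I*j + 20)/(j - I)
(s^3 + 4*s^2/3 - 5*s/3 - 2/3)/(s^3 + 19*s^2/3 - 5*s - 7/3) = (s + 2)/(s + 7)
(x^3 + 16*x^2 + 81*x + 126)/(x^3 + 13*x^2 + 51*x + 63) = (x + 6)/(x + 3)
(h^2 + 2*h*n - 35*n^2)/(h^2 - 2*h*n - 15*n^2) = (h + 7*n)/(h + 3*n)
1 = 1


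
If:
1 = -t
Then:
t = -1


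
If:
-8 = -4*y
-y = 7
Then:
No Solution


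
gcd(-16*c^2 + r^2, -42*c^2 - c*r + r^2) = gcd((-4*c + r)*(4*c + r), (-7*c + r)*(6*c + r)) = 1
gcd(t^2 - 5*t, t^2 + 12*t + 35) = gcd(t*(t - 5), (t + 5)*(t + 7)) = 1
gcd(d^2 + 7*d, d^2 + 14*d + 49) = d + 7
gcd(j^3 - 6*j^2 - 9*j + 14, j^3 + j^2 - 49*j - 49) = j - 7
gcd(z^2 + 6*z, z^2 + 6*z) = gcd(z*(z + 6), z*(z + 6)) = z^2 + 6*z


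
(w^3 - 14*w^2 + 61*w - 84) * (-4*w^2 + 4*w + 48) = -4*w^5 + 60*w^4 - 252*w^3 - 92*w^2 + 2592*w - 4032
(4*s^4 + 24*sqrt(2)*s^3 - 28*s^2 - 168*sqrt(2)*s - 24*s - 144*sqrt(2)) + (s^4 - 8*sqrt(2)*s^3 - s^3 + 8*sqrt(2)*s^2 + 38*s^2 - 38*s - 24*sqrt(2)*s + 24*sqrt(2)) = 5*s^4 - s^3 + 16*sqrt(2)*s^3 + 10*s^2 + 8*sqrt(2)*s^2 - 192*sqrt(2)*s - 62*s - 120*sqrt(2)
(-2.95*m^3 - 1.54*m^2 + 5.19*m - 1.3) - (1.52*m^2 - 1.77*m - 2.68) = -2.95*m^3 - 3.06*m^2 + 6.96*m + 1.38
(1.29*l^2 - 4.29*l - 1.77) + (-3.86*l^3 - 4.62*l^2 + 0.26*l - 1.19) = -3.86*l^3 - 3.33*l^2 - 4.03*l - 2.96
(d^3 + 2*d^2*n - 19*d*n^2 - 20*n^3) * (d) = d^4 + 2*d^3*n - 19*d^2*n^2 - 20*d*n^3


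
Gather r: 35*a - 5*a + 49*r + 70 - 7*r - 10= 30*a + 42*r + 60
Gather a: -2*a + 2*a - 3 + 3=0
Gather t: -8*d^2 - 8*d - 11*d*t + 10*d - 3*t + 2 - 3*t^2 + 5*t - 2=-8*d^2 + 2*d - 3*t^2 + t*(2 - 11*d)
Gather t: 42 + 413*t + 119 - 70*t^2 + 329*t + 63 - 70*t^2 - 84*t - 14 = -140*t^2 + 658*t + 210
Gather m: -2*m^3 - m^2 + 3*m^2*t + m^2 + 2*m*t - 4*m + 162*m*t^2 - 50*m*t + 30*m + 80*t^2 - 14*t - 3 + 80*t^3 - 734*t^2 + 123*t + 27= -2*m^3 + 3*m^2*t + m*(162*t^2 - 48*t + 26) + 80*t^3 - 654*t^2 + 109*t + 24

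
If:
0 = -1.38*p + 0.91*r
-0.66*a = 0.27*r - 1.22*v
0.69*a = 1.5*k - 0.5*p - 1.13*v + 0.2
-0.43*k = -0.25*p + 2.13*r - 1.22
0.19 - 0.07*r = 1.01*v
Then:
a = 0.03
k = 0.12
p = 0.39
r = 0.59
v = 0.15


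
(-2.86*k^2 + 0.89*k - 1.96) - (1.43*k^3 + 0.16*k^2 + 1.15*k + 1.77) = -1.43*k^3 - 3.02*k^2 - 0.26*k - 3.73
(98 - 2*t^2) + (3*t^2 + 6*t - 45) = t^2 + 6*t + 53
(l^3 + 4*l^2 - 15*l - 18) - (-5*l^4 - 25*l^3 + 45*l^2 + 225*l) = 5*l^4 + 26*l^3 - 41*l^2 - 240*l - 18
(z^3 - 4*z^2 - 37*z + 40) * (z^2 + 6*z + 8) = z^5 + 2*z^4 - 53*z^3 - 214*z^2 - 56*z + 320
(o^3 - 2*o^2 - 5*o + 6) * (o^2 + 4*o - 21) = o^5 + 2*o^4 - 34*o^3 + 28*o^2 + 129*o - 126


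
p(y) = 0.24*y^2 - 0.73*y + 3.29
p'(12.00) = 5.03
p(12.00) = 29.09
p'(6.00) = 2.15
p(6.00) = 7.55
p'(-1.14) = -1.28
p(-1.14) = 4.43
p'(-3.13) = -2.23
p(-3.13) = 7.93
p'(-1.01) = -1.21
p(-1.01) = 4.27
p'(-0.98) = -1.20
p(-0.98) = 4.24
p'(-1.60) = -1.50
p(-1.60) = 5.07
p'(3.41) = 0.91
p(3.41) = 3.59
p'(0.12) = -0.67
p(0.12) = 3.21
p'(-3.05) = -2.19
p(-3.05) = 7.75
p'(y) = 0.48*y - 0.73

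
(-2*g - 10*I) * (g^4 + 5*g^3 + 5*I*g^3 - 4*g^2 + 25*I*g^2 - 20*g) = -2*g^5 - 10*g^4 - 20*I*g^4 + 58*g^3 - 100*I*g^3 + 290*g^2 + 40*I*g^2 + 200*I*g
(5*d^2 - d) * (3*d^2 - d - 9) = 15*d^4 - 8*d^3 - 44*d^2 + 9*d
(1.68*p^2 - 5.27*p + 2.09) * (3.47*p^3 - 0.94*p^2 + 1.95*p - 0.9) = 5.8296*p^5 - 19.8661*p^4 + 15.4821*p^3 - 13.7531*p^2 + 8.8185*p - 1.881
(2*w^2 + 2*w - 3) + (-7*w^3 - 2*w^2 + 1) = -7*w^3 + 2*w - 2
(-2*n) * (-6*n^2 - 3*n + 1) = 12*n^3 + 6*n^2 - 2*n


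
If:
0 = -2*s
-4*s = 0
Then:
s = 0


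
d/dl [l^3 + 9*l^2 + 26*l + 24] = 3*l^2 + 18*l + 26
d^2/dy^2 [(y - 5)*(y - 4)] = 2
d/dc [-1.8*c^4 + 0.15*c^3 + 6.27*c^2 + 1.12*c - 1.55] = -7.2*c^3 + 0.45*c^2 + 12.54*c + 1.12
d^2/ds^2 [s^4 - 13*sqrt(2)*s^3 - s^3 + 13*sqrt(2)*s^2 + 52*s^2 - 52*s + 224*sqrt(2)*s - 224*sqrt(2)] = 12*s^2 - 78*sqrt(2)*s - 6*s + 26*sqrt(2) + 104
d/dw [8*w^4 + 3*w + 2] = 32*w^3 + 3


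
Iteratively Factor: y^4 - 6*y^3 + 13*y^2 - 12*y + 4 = (y - 2)*(y^3 - 4*y^2 + 5*y - 2) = (y - 2)*(y - 1)*(y^2 - 3*y + 2) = (y - 2)^2*(y - 1)*(y - 1)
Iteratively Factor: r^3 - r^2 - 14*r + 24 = (r + 4)*(r^2 - 5*r + 6) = (r - 2)*(r + 4)*(r - 3)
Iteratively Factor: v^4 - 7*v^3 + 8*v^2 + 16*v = (v)*(v^3 - 7*v^2 + 8*v + 16) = v*(v - 4)*(v^2 - 3*v - 4) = v*(v - 4)^2*(v + 1)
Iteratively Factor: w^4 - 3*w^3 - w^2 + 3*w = (w - 1)*(w^3 - 2*w^2 - 3*w) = (w - 3)*(w - 1)*(w^2 + w) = w*(w - 3)*(w - 1)*(w + 1)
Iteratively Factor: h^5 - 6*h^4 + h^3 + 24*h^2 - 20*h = (h - 1)*(h^4 - 5*h^3 - 4*h^2 + 20*h) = (h - 5)*(h - 1)*(h^3 - 4*h) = h*(h - 5)*(h - 1)*(h^2 - 4) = h*(h - 5)*(h - 2)*(h - 1)*(h + 2)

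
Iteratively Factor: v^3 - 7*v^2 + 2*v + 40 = (v + 2)*(v^2 - 9*v + 20) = (v - 4)*(v + 2)*(v - 5)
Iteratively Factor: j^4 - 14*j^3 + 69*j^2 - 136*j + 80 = (j - 1)*(j^3 - 13*j^2 + 56*j - 80) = (j - 4)*(j - 1)*(j^2 - 9*j + 20) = (j - 4)^2*(j - 1)*(j - 5)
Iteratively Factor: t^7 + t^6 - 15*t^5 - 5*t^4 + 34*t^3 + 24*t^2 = (t)*(t^6 + t^5 - 15*t^4 - 5*t^3 + 34*t^2 + 24*t) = t*(t - 2)*(t^5 + 3*t^4 - 9*t^3 - 23*t^2 - 12*t) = t^2*(t - 2)*(t^4 + 3*t^3 - 9*t^2 - 23*t - 12) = t^2*(t - 2)*(t + 4)*(t^3 - t^2 - 5*t - 3) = t^2*(t - 3)*(t - 2)*(t + 4)*(t^2 + 2*t + 1) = t^2*(t - 3)*(t - 2)*(t + 1)*(t + 4)*(t + 1)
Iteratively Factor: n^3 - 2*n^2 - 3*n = (n)*(n^2 - 2*n - 3) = n*(n + 1)*(n - 3)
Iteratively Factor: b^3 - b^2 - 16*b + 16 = (b - 1)*(b^2 - 16) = (b - 1)*(b + 4)*(b - 4)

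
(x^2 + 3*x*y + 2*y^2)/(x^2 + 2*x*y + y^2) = (x + 2*y)/(x + y)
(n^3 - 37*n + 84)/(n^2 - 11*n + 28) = (n^2 + 4*n - 21)/(n - 7)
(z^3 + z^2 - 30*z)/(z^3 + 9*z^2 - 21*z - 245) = z*(z + 6)/(z^2 + 14*z + 49)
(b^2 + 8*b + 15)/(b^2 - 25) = (b + 3)/(b - 5)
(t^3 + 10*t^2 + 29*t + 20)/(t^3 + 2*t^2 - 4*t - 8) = (t^3 + 10*t^2 + 29*t + 20)/(t^3 + 2*t^2 - 4*t - 8)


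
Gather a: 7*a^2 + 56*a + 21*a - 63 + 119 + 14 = 7*a^2 + 77*a + 70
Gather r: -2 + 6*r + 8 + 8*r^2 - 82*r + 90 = 8*r^2 - 76*r + 96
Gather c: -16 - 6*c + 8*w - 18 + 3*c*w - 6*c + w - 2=c*(3*w - 12) + 9*w - 36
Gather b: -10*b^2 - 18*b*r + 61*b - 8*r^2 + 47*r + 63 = -10*b^2 + b*(61 - 18*r) - 8*r^2 + 47*r + 63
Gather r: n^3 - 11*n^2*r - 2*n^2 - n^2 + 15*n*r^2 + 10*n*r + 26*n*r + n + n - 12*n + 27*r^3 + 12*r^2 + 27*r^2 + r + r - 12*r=n^3 - 3*n^2 - 10*n + 27*r^3 + r^2*(15*n + 39) + r*(-11*n^2 + 36*n - 10)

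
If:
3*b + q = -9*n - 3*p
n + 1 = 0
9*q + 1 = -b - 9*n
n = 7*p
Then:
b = 269/91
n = -1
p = -1/7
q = 51/91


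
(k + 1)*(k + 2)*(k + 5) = k^3 + 8*k^2 + 17*k + 10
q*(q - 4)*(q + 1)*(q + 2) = q^4 - q^3 - 10*q^2 - 8*q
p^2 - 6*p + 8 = (p - 4)*(p - 2)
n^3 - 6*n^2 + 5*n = n*(n - 5)*(n - 1)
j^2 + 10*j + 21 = (j + 3)*(j + 7)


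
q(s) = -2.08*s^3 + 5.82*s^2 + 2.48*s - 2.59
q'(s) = -6.24*s^2 + 11.64*s + 2.48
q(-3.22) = 119.21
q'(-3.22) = -99.70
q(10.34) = -1654.15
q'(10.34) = -544.32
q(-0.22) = -2.83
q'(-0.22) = -0.38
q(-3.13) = 110.45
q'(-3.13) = -95.09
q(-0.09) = -2.76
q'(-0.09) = 1.38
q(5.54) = -163.89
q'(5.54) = -124.55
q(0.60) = 0.54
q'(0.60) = 7.22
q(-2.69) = 73.34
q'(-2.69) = -73.98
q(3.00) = 1.07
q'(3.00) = -18.76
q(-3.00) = 98.51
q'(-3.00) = -88.60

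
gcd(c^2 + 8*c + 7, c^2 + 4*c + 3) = c + 1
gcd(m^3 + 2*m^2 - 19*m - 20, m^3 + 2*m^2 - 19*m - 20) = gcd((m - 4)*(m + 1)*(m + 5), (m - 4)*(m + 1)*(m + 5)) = m^3 + 2*m^2 - 19*m - 20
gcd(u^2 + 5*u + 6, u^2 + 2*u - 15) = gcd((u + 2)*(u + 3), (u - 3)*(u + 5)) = 1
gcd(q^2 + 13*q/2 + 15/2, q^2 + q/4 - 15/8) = q + 3/2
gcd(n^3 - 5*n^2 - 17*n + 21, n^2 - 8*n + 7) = n^2 - 8*n + 7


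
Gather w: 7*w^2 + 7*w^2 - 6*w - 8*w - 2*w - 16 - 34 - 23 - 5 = 14*w^2 - 16*w - 78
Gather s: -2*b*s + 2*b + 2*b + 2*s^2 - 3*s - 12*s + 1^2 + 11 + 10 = 4*b + 2*s^2 + s*(-2*b - 15) + 22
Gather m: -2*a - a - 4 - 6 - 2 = -3*a - 12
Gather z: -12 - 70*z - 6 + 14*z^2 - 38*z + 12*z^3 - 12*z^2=12*z^3 + 2*z^2 - 108*z - 18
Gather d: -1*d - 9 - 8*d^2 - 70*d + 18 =-8*d^2 - 71*d + 9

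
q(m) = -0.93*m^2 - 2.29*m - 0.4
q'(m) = -1.86*m - 2.29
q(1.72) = -7.09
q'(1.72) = -5.49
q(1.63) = -6.60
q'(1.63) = -5.32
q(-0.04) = -0.31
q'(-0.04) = -2.22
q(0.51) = -1.81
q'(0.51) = -3.24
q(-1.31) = 1.00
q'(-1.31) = 0.15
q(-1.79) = 0.72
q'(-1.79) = 1.04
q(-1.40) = 0.98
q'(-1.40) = 0.31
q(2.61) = -12.71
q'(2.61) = -7.14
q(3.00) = -15.64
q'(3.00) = -7.87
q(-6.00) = -20.14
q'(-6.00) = 8.87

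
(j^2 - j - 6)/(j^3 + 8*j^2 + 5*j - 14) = (j - 3)/(j^2 + 6*j - 7)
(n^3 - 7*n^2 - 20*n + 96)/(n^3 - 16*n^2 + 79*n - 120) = (n + 4)/(n - 5)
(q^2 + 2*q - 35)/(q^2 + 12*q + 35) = (q - 5)/(q + 5)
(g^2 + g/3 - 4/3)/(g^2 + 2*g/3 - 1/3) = (3*g^2 + g - 4)/(3*g^2 + 2*g - 1)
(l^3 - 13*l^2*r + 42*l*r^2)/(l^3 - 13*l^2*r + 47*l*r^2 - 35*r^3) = l*(l - 6*r)/(l^2 - 6*l*r + 5*r^2)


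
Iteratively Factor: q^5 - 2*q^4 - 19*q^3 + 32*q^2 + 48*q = (q - 3)*(q^4 + q^3 - 16*q^2 - 16*q) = (q - 3)*(q + 4)*(q^3 - 3*q^2 - 4*q) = (q - 3)*(q + 1)*(q + 4)*(q^2 - 4*q) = q*(q - 3)*(q + 1)*(q + 4)*(q - 4)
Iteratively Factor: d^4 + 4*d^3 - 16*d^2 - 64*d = (d + 4)*(d^3 - 16*d) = (d - 4)*(d + 4)*(d^2 + 4*d) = (d - 4)*(d + 4)^2*(d)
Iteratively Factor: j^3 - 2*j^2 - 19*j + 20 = (j - 5)*(j^2 + 3*j - 4) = (j - 5)*(j + 4)*(j - 1)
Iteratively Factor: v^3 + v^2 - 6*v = (v)*(v^2 + v - 6) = v*(v - 2)*(v + 3)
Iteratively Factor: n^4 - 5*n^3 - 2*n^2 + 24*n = (n)*(n^3 - 5*n^2 - 2*n + 24) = n*(n - 3)*(n^2 - 2*n - 8) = n*(n - 4)*(n - 3)*(n + 2)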